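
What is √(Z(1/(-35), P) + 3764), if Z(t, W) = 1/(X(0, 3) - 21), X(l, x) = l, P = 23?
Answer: √1659903/21 ≈ 61.351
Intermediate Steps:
Z(t, W) = -1/21 (Z(t, W) = 1/(0 - 21) = 1/(-21) = -1/21)
√(Z(1/(-35), P) + 3764) = √(-1/21 + 3764) = √(79043/21) = √1659903/21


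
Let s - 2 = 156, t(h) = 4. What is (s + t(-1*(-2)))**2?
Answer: 26244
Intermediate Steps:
s = 158 (s = 2 + 156 = 158)
(s + t(-1*(-2)))**2 = (158 + 4)**2 = 162**2 = 26244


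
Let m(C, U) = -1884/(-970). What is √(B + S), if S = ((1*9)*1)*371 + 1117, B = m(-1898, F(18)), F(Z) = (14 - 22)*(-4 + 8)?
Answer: √1048619470/485 ≈ 66.768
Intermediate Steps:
F(Z) = -32 (F(Z) = -8*4 = -32)
m(C, U) = 942/485 (m(C, U) = -1884*(-1/970) = 942/485)
B = 942/485 ≈ 1.9423
S = 4456 (S = (9*1)*371 + 1117 = 9*371 + 1117 = 3339 + 1117 = 4456)
√(B + S) = √(942/485 + 4456) = √(2162102/485) = √1048619470/485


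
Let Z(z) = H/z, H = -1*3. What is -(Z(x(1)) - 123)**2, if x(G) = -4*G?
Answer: -239121/16 ≈ -14945.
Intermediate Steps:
H = -3
Z(z) = -3/z
-(Z(x(1)) - 123)**2 = -(-3/((-4*1)) - 123)**2 = -(-3/(-4) - 123)**2 = -(-3*(-1/4) - 123)**2 = -(3/4 - 123)**2 = -(-489/4)**2 = -1*239121/16 = -239121/16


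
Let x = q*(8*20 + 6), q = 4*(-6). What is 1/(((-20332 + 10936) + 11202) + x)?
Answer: -1/2178 ≈ -0.00045914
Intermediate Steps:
q = -24
x = -3984 (x = -24*(8*20 + 6) = -24*(160 + 6) = -24*166 = -3984)
1/(((-20332 + 10936) + 11202) + x) = 1/(((-20332 + 10936) + 11202) - 3984) = 1/((-9396 + 11202) - 3984) = 1/(1806 - 3984) = 1/(-2178) = -1/2178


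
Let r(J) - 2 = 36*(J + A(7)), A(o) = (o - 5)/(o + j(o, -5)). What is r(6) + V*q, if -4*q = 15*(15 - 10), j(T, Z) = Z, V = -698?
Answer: 26683/2 ≈ 13342.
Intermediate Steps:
A(o) = 1 (A(o) = (o - 5)/(o - 5) = (-5 + o)/(-5 + o) = 1)
r(J) = 38 + 36*J (r(J) = 2 + 36*(J + 1) = 2 + 36*(1 + J) = 2 + (36 + 36*J) = 38 + 36*J)
q = -75/4 (q = -15*(15 - 10)/4 = -15*5/4 = -¼*75 = -75/4 ≈ -18.750)
r(6) + V*q = (38 + 36*6) - 698*(-75/4) = (38 + 216) + 26175/2 = 254 + 26175/2 = 26683/2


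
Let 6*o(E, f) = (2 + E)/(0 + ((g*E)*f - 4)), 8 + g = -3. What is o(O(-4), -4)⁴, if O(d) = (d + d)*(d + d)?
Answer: 14641/62526089134336 ≈ 2.3416e-10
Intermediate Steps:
g = -11 (g = -8 - 3 = -11)
O(d) = 4*d² (O(d) = (2*d)*(2*d) = 4*d²)
o(E, f) = (2 + E)/(6*(-4 - 11*E*f)) (o(E, f) = ((2 + E)/(0 + ((-11*E)*f - 4)))/6 = ((2 + E)/(0 + (-11*E*f - 4)))/6 = ((2 + E)/(0 + (-4 - 11*E*f)))/6 = ((2 + E)/(-4 - 11*E*f))/6 = (2 + E)/(6*(-4 - 11*E*f)))
o(O(-4), -4)⁴ = ((2 + 4*(-4)²)/(6*(-4 - 11*4*(-4)²*(-4))))⁴ = ((2 + 4*16)/(6*(-4 - 11*4*16*(-4))))⁴ = ((2 + 64)/(6*(-4 - 11*64*(-4))))⁴ = ((⅙)*66/(-4 + 2816))⁴ = ((⅙)*66/2812)⁴ = ((⅙)*(1/2812)*66)⁴ = (11/2812)⁴ = 14641/62526089134336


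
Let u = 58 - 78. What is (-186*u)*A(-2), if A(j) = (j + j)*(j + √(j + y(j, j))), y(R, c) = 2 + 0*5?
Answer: 29760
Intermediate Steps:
y(R, c) = 2 (y(R, c) = 2 + 0 = 2)
u = -20
A(j) = 2*j*(j + √(2 + j)) (A(j) = (j + j)*(j + √(j + 2)) = (2*j)*(j + √(2 + j)) = 2*j*(j + √(2 + j)))
(-186*u)*A(-2) = (-186*(-20))*(2*(-2)*(-2 + √(2 - 2))) = 3720*(2*(-2)*(-2 + √0)) = 3720*(2*(-2)*(-2 + 0)) = 3720*(2*(-2)*(-2)) = 3720*8 = 29760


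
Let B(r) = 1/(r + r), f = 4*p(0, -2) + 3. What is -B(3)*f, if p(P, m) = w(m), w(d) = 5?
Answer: -23/6 ≈ -3.8333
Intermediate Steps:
p(P, m) = 5
f = 23 (f = 4*5 + 3 = 20 + 3 = 23)
B(r) = 1/(2*r)
-B(3)*f = -(1/2)/3*23 = -(1/2)*(1/3)*23 = -23/6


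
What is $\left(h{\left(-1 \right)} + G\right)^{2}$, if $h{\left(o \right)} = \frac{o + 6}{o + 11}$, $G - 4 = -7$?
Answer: $\frac{25}{4} \approx 6.25$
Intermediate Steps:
$G = -3$ ($G = 4 - 7 = -3$)
$h{\left(o \right)} = \frac{6 + o}{11 + o}$
$\left(h{\left(-1 \right)} + G\right)^{2} = \left(\frac{6 - 1}{11 - 1} - 3\right)^{2} = \left(\frac{1}{10} \cdot 5 - 3\right)^{2} = \left(\frac{1}{2} - 3\right)^{2} = \left(- \frac{5}{2}\right)^{2} = \frac{25}{4}$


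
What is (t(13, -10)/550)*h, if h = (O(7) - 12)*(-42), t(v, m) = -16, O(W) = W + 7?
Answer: 672/275 ≈ 2.4436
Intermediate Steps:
O(W) = 7 + W
h = -84 (h = ((7 + 7) - 12)*(-42) = (14 - 12)*(-42) = 2*(-42) = -84)
(t(13, -10)/550)*h = -16/550*(-84) = -16*1/550*(-84) = -8/275*(-84) = 672/275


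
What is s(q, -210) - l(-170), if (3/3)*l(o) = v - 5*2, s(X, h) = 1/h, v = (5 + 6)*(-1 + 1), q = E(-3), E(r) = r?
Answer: 2099/210 ≈ 9.9952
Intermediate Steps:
q = -3
v = 0 (v = 11*0 = 0)
l(o) = -10 (l(o) = 0 - 5*2 = 0 - 10 = -10)
s(q, -210) - l(-170) = 1/(-210) - 1*(-10) = -1/210 + 10 = 2099/210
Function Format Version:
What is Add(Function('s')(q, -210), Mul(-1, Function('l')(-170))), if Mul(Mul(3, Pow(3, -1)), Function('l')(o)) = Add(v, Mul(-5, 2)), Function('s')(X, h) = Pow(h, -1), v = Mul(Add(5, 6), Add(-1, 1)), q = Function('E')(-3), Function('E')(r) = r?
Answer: Rational(2099, 210) ≈ 9.9952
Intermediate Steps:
q = -3
v = 0 (v = Mul(11, 0) = 0)
Function('l')(o) = -10 (Function('l')(o) = Add(0, Mul(-5, 2)) = Add(0, -10) = -10)
Add(Function('s')(q, -210), Mul(-1, Function('l')(-170))) = Add(Pow(-210, -1), Mul(-1, -10)) = Add(Rational(-1, 210), 10) = Rational(2099, 210)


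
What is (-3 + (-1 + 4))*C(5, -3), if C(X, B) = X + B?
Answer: 0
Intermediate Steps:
C(X, B) = B + X
(-3 + (-1 + 4))*C(5, -3) = (-3 + (-1 + 4))*(-3 + 5) = (-3 + 3)*2 = 0*2 = 0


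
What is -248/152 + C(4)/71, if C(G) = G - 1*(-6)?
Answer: -2011/1349 ≈ -1.4907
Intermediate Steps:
C(G) = 6 + G (C(G) = G + 6 = 6 + G)
-248/152 + C(4)/71 = -248/152 + (6 + 4)/71 = -248*1/152 + 10*(1/71) = -31/19 + 10/71 = -2011/1349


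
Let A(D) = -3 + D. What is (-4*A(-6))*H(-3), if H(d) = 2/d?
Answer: -24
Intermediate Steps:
(-4*A(-6))*H(-3) = (-4*(-3 - 6))*(2/(-3)) = (-4*(-9))*(2*(-⅓)) = 36*(-⅔) = -24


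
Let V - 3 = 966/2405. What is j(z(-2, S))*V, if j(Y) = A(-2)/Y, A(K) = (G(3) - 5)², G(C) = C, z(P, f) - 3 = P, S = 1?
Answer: 32724/2405 ≈ 13.607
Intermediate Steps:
z(P, f) = 3 + P
V = 8181/2405 (V = 3 + 966/2405 = 8181/2405 ≈ 3.4017)
A(K) = 4 (A(K) = (3 - 5)² = (-2)² = 4)
j(Y) = 4/Y
j(z(-2, S))*V = (4/(3 - 2))*(8181/2405) = (4/1)*(8181/2405) = (4*1)*(8181/2405) = 4*(8181/2405) = 32724/2405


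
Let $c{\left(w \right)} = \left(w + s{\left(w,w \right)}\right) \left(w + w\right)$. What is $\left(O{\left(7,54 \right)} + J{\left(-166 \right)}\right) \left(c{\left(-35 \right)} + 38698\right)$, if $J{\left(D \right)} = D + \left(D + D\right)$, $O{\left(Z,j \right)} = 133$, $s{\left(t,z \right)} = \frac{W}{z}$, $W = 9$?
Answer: $-15025590$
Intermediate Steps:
$s{\left(t,z \right)} = \frac{9}{z}$
$J{\left(D \right)} = 3 D$ ($J{\left(D \right)} = D + 2 D = 3 D$)
$c{\left(w \right)} = 2 w \left(w + \frac{9}{w}\right)$ ($c{\left(w \right)} = \left(w + \frac{9}{w}\right) \left(w + w\right) = \left(w + \frac{9}{w}\right) 2 w = 2 w \left(w + \frac{9}{w}\right)$)
$\left(O{\left(7,54 \right)} + J{\left(-166 \right)}\right) \left(c{\left(-35 \right)} + 38698\right) = \left(133 + 3 \left(-166\right)\right) \left(\left(18 + 2 \left(-35\right)^{2}\right) + 38698\right) = \left(133 - 498\right) \left(\left(18 + 2 \cdot 1225\right) + 38698\right) = - 365 \left(\left(18 + 2450\right) + 38698\right) = - 365 \left(2468 + 38698\right) = \left(-365\right) 41166 = -15025590$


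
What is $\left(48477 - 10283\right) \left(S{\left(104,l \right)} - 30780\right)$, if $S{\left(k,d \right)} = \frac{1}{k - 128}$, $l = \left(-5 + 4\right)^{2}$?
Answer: $- \frac{14107354937}{12} \approx -1.1756 \cdot 10^{9}$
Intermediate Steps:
$l = 1$ ($l = \left(-1\right)^{2} = 1$)
$S{\left(k,d \right)} = \frac{1}{-128 + k}$
$\left(48477 - 10283\right) \left(S{\left(104,l \right)} - 30780\right) = \left(48477 - 10283\right) \left(\frac{1}{-128 + 104} - 30780\right) = 38194 \left(\frac{1}{-24} - 30780\right) = 38194 \left(- \frac{1}{24} - 30780\right) = 38194 \left(- \frac{738721}{24}\right) = - \frac{14107354937}{12}$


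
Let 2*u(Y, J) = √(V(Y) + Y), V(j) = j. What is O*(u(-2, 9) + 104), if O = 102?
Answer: 10608 + 102*I ≈ 10608.0 + 102.0*I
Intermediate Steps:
u(Y, J) = √2*√Y/2 (u(Y, J) = √(Y + Y)/2 = √(2*Y)/2 = (√2*√Y)/2 = √2*√Y/2)
O*(u(-2, 9) + 104) = 102*(√2*√(-2)/2 + 104) = 102*(√2*(I*√2)/2 + 104) = 102*(I + 104) = 102*(104 + I) = 10608 + 102*I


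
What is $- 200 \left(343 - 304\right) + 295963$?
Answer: $288163$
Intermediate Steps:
$- 200 \left(343 - 304\right) + 295963 = \left(-200\right) 39 + 295963 = -7800 + 295963 = 288163$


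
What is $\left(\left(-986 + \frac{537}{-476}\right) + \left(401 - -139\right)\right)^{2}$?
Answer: $\frac{45297885889}{226576} \approx 1.9992 \cdot 10^{5}$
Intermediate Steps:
$\left(\left(-986 + \frac{537}{-476}\right) + \left(401 - -139\right)\right)^{2} = \left(\left(-986 + 537 \left(- \frac{1}{476}\right)\right) + \left(401 + 139\right)\right)^{2} = \left(\left(-986 - \frac{537}{476}\right) + 540\right)^{2} = \left(- \frac{469873}{476} + 540\right)^{2} = \left(- \frac{212833}{476}\right)^{2} = \frac{45297885889}{226576}$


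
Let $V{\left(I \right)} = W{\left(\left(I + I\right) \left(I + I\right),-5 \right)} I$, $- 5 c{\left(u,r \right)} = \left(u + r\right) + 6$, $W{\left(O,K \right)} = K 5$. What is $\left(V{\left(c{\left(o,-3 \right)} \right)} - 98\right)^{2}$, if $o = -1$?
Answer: $7744$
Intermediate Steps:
$W{\left(O,K \right)} = 5 K$
$c{\left(u,r \right)} = - \frac{6}{5} - \frac{r}{5} - \frac{u}{5}$ ($c{\left(u,r \right)} = - \frac{\left(u + r\right) + 6}{5} = - \frac{\left(r + u\right) + 6}{5} = - \frac{6 + r + u}{5} = - \frac{6}{5} - \frac{r}{5} - \frac{u}{5}$)
$V{\left(I \right)} = - 25 I$ ($V{\left(I \right)} = 5 \left(-5\right) I = - 25 I$)
$\left(V{\left(c{\left(o,-3 \right)} \right)} - 98\right)^{2} = \left(- 25 \left(- \frac{6}{5} - - \frac{3}{5} - - \frac{1}{5}\right) - 98\right)^{2} = \left(- 25 \left(- \frac{6}{5} + \frac{3}{5} + \frac{1}{5}\right) - 98\right)^{2} = \left(\left(-25\right) \left(- \frac{2}{5}\right) - 98\right)^{2} = \left(10 - 98\right)^{2} = \left(-88\right)^{2} = 7744$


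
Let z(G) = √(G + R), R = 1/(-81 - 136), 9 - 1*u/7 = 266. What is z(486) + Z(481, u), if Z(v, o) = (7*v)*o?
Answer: -6057233 + √22885037/217 ≈ -6.0572e+6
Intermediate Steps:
u = -1799 (u = 63 - 7*266 = 63 - 1862 = -1799)
Z(v, o) = 7*o*v
R = -1/217 (R = 1/(-217) = -1/217 ≈ -0.0046083)
z(G) = √(-1/217 + G) (z(G) = √(G - 1/217) = √(-1/217 + G))
z(486) + Z(481, u) = √(-217 + 47089*486)/217 + 7*(-1799)*481 = √(-217 + 22885254)/217 - 6057233 = √22885037/217 - 6057233 = -6057233 + √22885037/217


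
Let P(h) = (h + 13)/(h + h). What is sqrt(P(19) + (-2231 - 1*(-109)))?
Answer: 3*I*sqrt(85082)/19 ≈ 46.056*I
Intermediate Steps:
P(h) = (13 + h)/(2*h) (P(h) = (13 + h)/((2*h)) = (13 + h)*(1/(2*h)) = (13 + h)/(2*h))
sqrt(P(19) + (-2231 - 1*(-109))) = sqrt((1/2)*(13 + 19)/19 + (-2231 - 1*(-109))) = sqrt((1/2)*(1/19)*32 + (-2231 + 109)) = sqrt(16/19 - 2122) = sqrt(-40302/19) = 3*I*sqrt(85082)/19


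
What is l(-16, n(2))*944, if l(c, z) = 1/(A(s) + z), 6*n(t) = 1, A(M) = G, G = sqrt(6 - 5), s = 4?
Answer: 5664/7 ≈ 809.14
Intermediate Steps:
G = 1 (G = sqrt(1) = 1)
A(M) = 1
n(t) = 1/6 (n(t) = (1/6)*1 = 1/6)
l(c, z) = 1/(1 + z)
l(-16, n(2))*944 = 944/(1 + 1/6) = 944/(7/6) = (6/7)*944 = 5664/7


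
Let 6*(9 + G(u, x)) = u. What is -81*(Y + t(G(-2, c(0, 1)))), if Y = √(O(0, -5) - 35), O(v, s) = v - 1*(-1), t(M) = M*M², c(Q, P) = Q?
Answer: 65856 - 81*I*√34 ≈ 65856.0 - 472.31*I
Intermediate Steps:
G(u, x) = -9 + u/6
t(M) = M³
O(v, s) = 1 + v (O(v, s) = v + 1 = 1 + v)
Y = I*√34 (Y = √((1 + 0) - 35) = √(1 - 35) = √(-34) = I*√34 ≈ 5.8309*I)
-81*(Y + t(G(-2, c(0, 1)))) = -81*(I*√34 + (-9 + (⅙)*(-2))³) = -81*(I*√34 + (-9 - ⅓)³) = -81*(I*√34 + (-28/3)³) = -81*(I*√34 - 21952/27) = -81*(-21952/27 + I*√34) = 65856 - 81*I*√34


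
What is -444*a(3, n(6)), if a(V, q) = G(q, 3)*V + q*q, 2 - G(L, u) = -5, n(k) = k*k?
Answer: -584748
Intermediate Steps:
n(k) = k²
G(L, u) = 7 (G(L, u) = 2 - 1*(-5) = 2 + 5 = 7)
a(V, q) = q² + 7*V (a(V, q) = 7*V + q*q = 7*V + q² = q² + 7*V)
-444*a(3, n(6)) = -444*((6²)² + 7*3) = -444*(36² + 21) = -444*(1296 + 21) = -444*1317 = -584748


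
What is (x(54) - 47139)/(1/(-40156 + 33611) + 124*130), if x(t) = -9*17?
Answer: -309526140/105505399 ≈ -2.9337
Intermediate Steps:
x(t) = -153
(x(54) - 47139)/(1/(-40156 + 33611) + 124*130) = (-153 - 47139)/(1/(-40156 + 33611) + 124*130) = -47292/(1/(-6545) + 16120) = -47292/(-1/6545 + 16120) = -47292/105505399/6545 = -47292*6545/105505399 = -309526140/105505399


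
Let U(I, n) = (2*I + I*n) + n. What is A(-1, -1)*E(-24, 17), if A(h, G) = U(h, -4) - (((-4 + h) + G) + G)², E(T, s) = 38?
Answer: -1938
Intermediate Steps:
U(I, n) = n + 2*I + I*n
A(h, G) = -4 - (-4 + h + 2*G)² - 2*h (A(h, G) = (-4 + 2*h + h*(-4)) - (((-4 + h) + G) + G)² = (-4 + 2*h - 4*h) - ((-4 + G + h) + G)² = (-4 - 2*h) - (-4 + h + 2*G)² = -4 - (-4 + h + 2*G)² - 2*h)
A(-1, -1)*E(-24, 17) = (-4 - (-4 - 1 + 2*(-1))² - 2*(-1))*38 = (-4 - (-4 - 1 - 2)² + 2)*38 = (-4 - 1*(-7)² + 2)*38 = (-4 - 1*49 + 2)*38 = (-4 - 49 + 2)*38 = -51*38 = -1938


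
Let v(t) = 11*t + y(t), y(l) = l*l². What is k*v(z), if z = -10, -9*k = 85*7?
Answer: 220150/3 ≈ 73383.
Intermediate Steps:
y(l) = l³
k = -595/9 (k = -85*7/9 = -⅑*595 = -595/9 ≈ -66.111)
v(t) = t³ + 11*t (v(t) = 11*t + t³ = t³ + 11*t)
k*v(z) = -(-5950)*(11 + (-10)²)/9 = -(-5950)*(11 + 100)/9 = -(-5950)*111/9 = -595/9*(-1110) = 220150/3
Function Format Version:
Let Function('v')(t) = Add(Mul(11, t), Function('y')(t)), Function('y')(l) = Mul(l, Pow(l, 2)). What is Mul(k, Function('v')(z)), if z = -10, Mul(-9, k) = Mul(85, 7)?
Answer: Rational(220150, 3) ≈ 73383.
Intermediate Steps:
Function('y')(l) = Pow(l, 3)
k = Rational(-595, 9) (k = Mul(Rational(-1, 9), Mul(85, 7)) = Mul(Rational(-1, 9), 595) = Rational(-595, 9) ≈ -66.111)
Function('v')(t) = Add(Pow(t, 3), Mul(11, t)) (Function('v')(t) = Add(Mul(11, t), Pow(t, 3)) = Add(Pow(t, 3), Mul(11, t)))
Mul(k, Function('v')(z)) = Mul(Rational(-595, 9), Mul(-10, Add(11, Pow(-10, 2)))) = Mul(Rational(-595, 9), Mul(-10, Add(11, 100))) = Mul(Rational(-595, 9), Mul(-10, 111)) = Mul(Rational(-595, 9), -1110) = Rational(220150, 3)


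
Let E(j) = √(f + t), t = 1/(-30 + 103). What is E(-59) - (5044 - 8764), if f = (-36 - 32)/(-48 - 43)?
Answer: 3720 + √33580365/6643 ≈ 3720.9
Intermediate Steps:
t = 1/73 ≈ 0.013699
f = 68/91 (f = -68/(-91) = -68*(-1/91) = 68/91 ≈ 0.74725)
E(j) = √33580365/6643 (E(j) = √(68/91 + 1/73) = √(5055/6643) = √33580365/6643)
E(-59) - (5044 - 8764) = √33580365/6643 - (5044 - 8764) = √33580365/6643 - 1*(-3720) = √33580365/6643 + 3720 = 3720 + √33580365/6643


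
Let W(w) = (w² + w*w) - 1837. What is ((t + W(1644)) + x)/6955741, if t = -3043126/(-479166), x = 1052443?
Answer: 1546768057037/1666477296003 ≈ 0.92817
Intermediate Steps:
W(w) = -1837 + 2*w² (W(w) = (w² + w²) - 1837 = 2*w² - 1837 = -1837 + 2*w²)
t = 1521563/239583 (t = -3043126*(-1/479166) = 1521563/239583 ≈ 6.3509)
((t + W(1644)) + x)/6955741 = ((1521563/239583 + (-1837 + 2*1644²)) + 1052443)/6955741 = ((1521563/239583 + (-1837 + 2*2702736)) + 1052443)*(1/6955741) = ((1521563/239583 + (-1837 + 5405472)) + 1052443)*(1/6955741) = ((1521563/239583 + 5403635) + 1052443)*(1/6955741) = (1294620605768/239583 + 1052443)*(1/6955741) = (1546768057037/239583)*(1/6955741) = 1546768057037/1666477296003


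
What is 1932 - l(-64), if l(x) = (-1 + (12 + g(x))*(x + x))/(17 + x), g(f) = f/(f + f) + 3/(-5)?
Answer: 446399/235 ≈ 1899.6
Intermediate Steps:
g(f) = -1/10 (g(f) = f/((2*f)) + 3*(-1/5) = f*(1/(2*f)) - 3/5 = 1/2 - 3/5 = -1/10)
l(x) = (-1 + 119*x/5)/(17 + x) (l(x) = (-1 + (12 - 1/10)*(x + x))/(17 + x) = (-1 + 119*(2*x)/10)/(17 + x) = (-1 + 119*x/5)/(17 + x))
1932 - l(-64) = 1932 - (-5 + 119*(-64))/(5*(17 - 64)) = 1932 - (-5 - 7616)/(5*(-47)) = 1932 - (-1)*(-7621)/(5*47) = 1932 - 1*7621/235 = 1932 - 7621/235 = 446399/235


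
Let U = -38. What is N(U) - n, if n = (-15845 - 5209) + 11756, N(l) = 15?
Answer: 9313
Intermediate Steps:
n = -9298 (n = -21054 + 11756 = -9298)
N(U) - n = 15 - 1*(-9298) = 15 + 9298 = 9313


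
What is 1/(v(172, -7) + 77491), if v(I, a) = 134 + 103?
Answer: 1/77728 ≈ 1.2865e-5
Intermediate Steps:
v(I, a) = 237
1/(v(172, -7) + 77491) = 1/(237 + 77491) = 1/77728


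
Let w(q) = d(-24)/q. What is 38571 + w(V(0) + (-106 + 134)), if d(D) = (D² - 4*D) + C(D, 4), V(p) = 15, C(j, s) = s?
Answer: 1659229/43 ≈ 38587.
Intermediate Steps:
d(D) = 4 + D² - 4*D (d(D) = (D² - 4*D) + 4 = 4 + D² - 4*D)
w(q) = 676/q (w(q) = (4 + (-24)² - 4*(-24))/q = (4 + 576 + 96)/q = 676/q)
38571 + w(V(0) + (-106 + 134)) = 38571 + 676/(15 + (-106 + 134)) = 38571 + 676/(15 + 28) = 38571 + 676/43 = 1659229/43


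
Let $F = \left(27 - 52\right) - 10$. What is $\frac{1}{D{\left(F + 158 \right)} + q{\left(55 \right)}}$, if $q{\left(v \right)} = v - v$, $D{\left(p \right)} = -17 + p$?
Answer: $\frac{1}{106} \approx 0.009434$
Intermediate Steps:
$F = -35$ ($F = -25 - 10 = -35$)
$q{\left(v \right)} = 0$
$\frac{1}{D{\left(F + 158 \right)} + q{\left(55 \right)}} = \frac{1}{\left(-17 + \left(-35 + 158\right)\right) + 0} = \frac{1}{\left(-17 + 123\right) + 0} = \frac{1}{106 + 0} = \frac{1}{106}$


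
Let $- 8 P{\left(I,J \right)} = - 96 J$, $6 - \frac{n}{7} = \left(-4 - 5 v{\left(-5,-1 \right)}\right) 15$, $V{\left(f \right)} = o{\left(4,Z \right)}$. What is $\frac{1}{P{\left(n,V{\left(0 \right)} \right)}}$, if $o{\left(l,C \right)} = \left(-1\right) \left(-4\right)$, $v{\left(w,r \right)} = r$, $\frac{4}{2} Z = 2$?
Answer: $\frac{1}{48} \approx 0.020833$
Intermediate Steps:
$Z = 1$ ($Z = \frac{1}{2} \cdot 2 = 1$)
$o{\left(l,C \right)} = 4$
$V{\left(f \right)} = 4$
$n = -63$ ($n = 42 - 7 \left(-4 - -5\right) 15 = 42 - 7 \left(-4 + 5\right) 15 = 42 - 7 \cdot 1 \cdot 15 = 42 - 105 = -63$)
$P{\left(I,J \right)} = 12 J$ ($P{\left(I,J \right)} = - \frac{\left(-96\right) J}{8} = 12 J$)
$\frac{1}{P{\left(n,V{\left(0 \right)} \right)}} = \frac{1}{12 \cdot 4} = \frac{1}{48}$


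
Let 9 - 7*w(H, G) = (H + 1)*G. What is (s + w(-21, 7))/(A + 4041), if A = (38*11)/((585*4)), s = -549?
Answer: -4321980/33097253 ≈ -0.13058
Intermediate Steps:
w(H, G) = 9/7 - G*(1 + H)/7 (w(H, G) = 9/7 - (H + 1)*G/7 = 9/7 - (1 + H)*G/7 = 9/7 - G*(1 + H)/7)
A = 209/1170 (A = 418/2340 = 418*(1/2340) = 209/1170 ≈ 0.17863)
(s + w(-21, 7))/(A + 4041) = (-549 + (9/7 - ⅐*7 - ⅐*7*(-21)))/(209/1170 + 4041) = (-549 + (9/7 - 1 + 21))/(4728179/1170) = (-549 + 149/7)*(1170/4728179) = -3694/7*1170/4728179 = -4321980/33097253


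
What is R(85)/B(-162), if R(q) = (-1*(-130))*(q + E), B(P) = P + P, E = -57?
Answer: -910/81 ≈ -11.235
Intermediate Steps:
B(P) = 2*P
R(q) = -7410 + 130*q (R(q) = (-1*(-130))*(q - 57) = 130*(-57 + q) = -7410 + 130*q)
R(85)/B(-162) = (-7410 + 130*85)/((2*(-162))) = (-7410 + 11050)/(-324) = 3640*(-1/324) = -910/81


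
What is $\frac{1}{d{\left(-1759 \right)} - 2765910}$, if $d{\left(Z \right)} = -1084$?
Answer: $- \frac{1}{2766994} \approx -3.614 \cdot 10^{-7}$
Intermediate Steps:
$\frac{1}{d{\left(-1759 \right)} - 2765910} = \frac{1}{-1084 - 2765910} = \frac{1}{-2766994} = - \frac{1}{2766994}$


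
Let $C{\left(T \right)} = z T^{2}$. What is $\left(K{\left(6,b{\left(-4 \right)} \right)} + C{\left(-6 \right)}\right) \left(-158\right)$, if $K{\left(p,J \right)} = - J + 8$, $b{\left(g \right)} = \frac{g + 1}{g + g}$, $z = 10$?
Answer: $- \frac{232339}{4} \approx -58085.0$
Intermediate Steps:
$C{\left(T \right)} = 10 T^{2}$
$b{\left(g \right)} = \frac{1 + g}{2 g}$
$K{\left(p,J \right)} = 8 - J$
$\left(K{\left(6,b{\left(-4 \right)} \right)} + C{\left(-6 \right)}\right) \left(-158\right) = \left(\left(8 - \frac{1 - 4}{2 \left(-4\right)}\right) + 10 \left(-6\right)^{2}\right) \left(-158\right) = \left(\left(8 - \frac{1}{2} \left(- \frac{1}{4}\right) \left(-3\right)\right) + 10 \cdot 36\right) \left(-158\right) = \left(\left(8 - \frac{3}{8}\right) + 360\right) \left(-158\right) = \left(\frac{61}{8} + 360\right) \left(-158\right) = \frac{2941}{8} \left(-158\right) = - \frac{232339}{4}$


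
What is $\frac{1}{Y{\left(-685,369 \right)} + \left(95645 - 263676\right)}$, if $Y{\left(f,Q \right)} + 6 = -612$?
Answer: $- \frac{1}{168649} \approx -5.9295 \cdot 10^{-6}$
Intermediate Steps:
$Y{\left(f,Q \right)} = -618$ ($Y{\left(f,Q \right)} = -6 - 612 = -618$)
$\frac{1}{Y{\left(-685,369 \right)} + \left(95645 - 263676\right)} = \frac{1}{-618 + \left(95645 - 263676\right)} = \frac{1}{-618 - 168031} = \frac{1}{-168649} = - \frac{1}{168649}$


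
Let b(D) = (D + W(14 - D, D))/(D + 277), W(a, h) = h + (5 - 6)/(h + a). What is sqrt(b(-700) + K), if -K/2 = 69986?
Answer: I*sqrt(545412635614)/1974 ≈ 374.12*I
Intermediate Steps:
K = -139972 (K = -2*69986 = -139972)
W(a, h) = h - 1/(a + h)
b(D) = (-1/14 + D + D**2/14 + D*(14 - D)/14)/(277 + D) (b(D) = (D + (-1 + D**2 + (14 - D)*D)/((14 - D) + D))/(D + 277) = (D + (-1 + D**2 + D*(14 - D))/14)/(277 + D) = (D + (-1/14 + D**2/14 + D*(14 - D)/14))/(277 + D) = (-1/14 + D + D**2/14 + D*(14 - D)/14)/(277 + D))
sqrt(b(-700) + K) = sqrt((-1 + 28*(-700))/(14*(277 - 700)) - 139972) = sqrt((1/14)*(-1 - 19600)/(-423) - 139972) = sqrt((1/14)*(-1/423)*(-19601) - 139972) = sqrt(19601/5922 - 139972) = sqrt(-828894583/5922) = I*sqrt(545412635614)/1974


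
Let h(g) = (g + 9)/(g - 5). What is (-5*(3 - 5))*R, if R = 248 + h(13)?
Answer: 5015/2 ≈ 2507.5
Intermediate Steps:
h(g) = (9 + g)/(-5 + g)
R = 1003/4 (R = 248 + (9 + 13)/(-5 + 13) = 248 + 22/8 = 248 + (⅛)*22 = 248 + 11/4 = 1003/4 ≈ 250.75)
(-5*(3 - 5))*R = -5*(3 - 5)*(1003/4) = -5*(-2)*(1003/4) = 10*(1003/4) = 5015/2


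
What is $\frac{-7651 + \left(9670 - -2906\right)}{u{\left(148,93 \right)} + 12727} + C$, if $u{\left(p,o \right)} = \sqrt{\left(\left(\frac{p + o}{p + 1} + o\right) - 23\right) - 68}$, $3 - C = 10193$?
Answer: $- \frac{22356476260255}{2194045662} - \frac{34475 \sqrt{1639}}{24134502282} \approx -10190.0$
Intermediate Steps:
$C = -10190$ ($C = 3 - 10193 = -10190$)
$u{\left(p,o \right)} = \sqrt{-91 + o + \frac{o + p}{1 + p}}$ ($u{\left(p,o \right)} = \sqrt{\left(\left(\frac{o + p}{1 + p} + o\right) - 23\right) - 68} = \sqrt{\left(\left(o + \frac{o + p}{1 + p}\right) - 23\right) - 68} = \sqrt{\left(-23 + o + \frac{o + p}{1 + p}\right) - 68} = \sqrt{-91 + o + \frac{o + p}{1 + p}}$)
$\frac{-7651 + \left(9670 - -2906\right)}{u{\left(148,93 \right)} + 12727} + C = \frac{-7651 + \left(9670 - -2906\right)}{\sqrt{\frac{93 + 148 + \left(1 + 148\right) \left(-91 + 93\right)}{1 + 148}} + 12727} - 10190 = \frac{-7651 + \left(9670 + 2906\right)}{\sqrt{\frac{93 + 148 + 149 \cdot 2}{149}} + 12727} - 10190 = \frac{-7651 + 12576}{\sqrt{\frac{93 + 148 + 298}{149}} + 12727} - 10190 = \frac{4925}{\sqrt{\frac{1}{149} \cdot 539} + 12727} - 10190 = \frac{4925}{\sqrt{\frac{539}{149}} + 12727} - 10190 = \frac{4925}{\frac{7 \sqrt{1639}}{149} + 12727} - 10190 = \frac{4925}{12727 + \frac{7 \sqrt{1639}}{149}} - 10190 = -10190 + \frac{4925}{12727 + \frac{7 \sqrt{1639}}{149}}$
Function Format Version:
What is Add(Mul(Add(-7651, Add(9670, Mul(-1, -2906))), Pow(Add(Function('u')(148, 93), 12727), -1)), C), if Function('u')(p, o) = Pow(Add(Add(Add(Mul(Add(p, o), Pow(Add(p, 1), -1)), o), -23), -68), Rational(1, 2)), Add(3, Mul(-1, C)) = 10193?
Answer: Add(Rational(-22356476260255, 2194045662), Mul(Rational(-34475, 24134502282), Pow(1639, Rational(1, 2)))) ≈ -10190.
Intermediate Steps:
C = -10190 (C = Add(3, Mul(-1, 10193)) = Add(3, -10193) = -10190)
Function('u')(p, o) = Pow(Add(-91, o, Mul(Pow(Add(1, p), -1), Add(o, p))), Rational(1, 2)) (Function('u')(p, o) = Pow(Add(Add(Add(Mul(Add(o, p), Pow(Add(1, p), -1)), o), -23), -68), Rational(1, 2)) = Pow(Add(Add(Add(Mul(Pow(Add(1, p), -1), Add(o, p)), o), -23), -68), Rational(1, 2)) = Pow(Add(Add(Add(o, Mul(Pow(Add(1, p), -1), Add(o, p))), -23), -68), Rational(1, 2)) = Pow(Add(Add(-23, o, Mul(Pow(Add(1, p), -1), Add(o, p))), -68), Rational(1, 2)) = Pow(Add(-91, o, Mul(Pow(Add(1, p), -1), Add(o, p))), Rational(1, 2)))
Add(Mul(Add(-7651, Add(9670, Mul(-1, -2906))), Pow(Add(Function('u')(148, 93), 12727), -1)), C) = Add(Mul(Add(-7651, Add(9670, Mul(-1, -2906))), Pow(Add(Pow(Mul(Pow(Add(1, 148), -1), Add(93, 148, Mul(Add(1, 148), Add(-91, 93)))), Rational(1, 2)), 12727), -1)), -10190) = Add(Mul(Add(-7651, Add(9670, 2906)), Pow(Add(Pow(Mul(Pow(149, -1), Add(93, 148, Mul(149, 2))), Rational(1, 2)), 12727), -1)), -10190) = Add(Mul(Add(-7651, 12576), Pow(Add(Pow(Mul(Rational(1, 149), Add(93, 148, 298)), Rational(1, 2)), 12727), -1)), -10190) = Add(Mul(4925, Pow(Add(Pow(Mul(Rational(1, 149), 539), Rational(1, 2)), 12727), -1)), -10190) = Add(Mul(4925, Pow(Add(Pow(Rational(539, 149), Rational(1, 2)), 12727), -1)), -10190) = Add(Mul(4925, Pow(Add(Mul(Rational(7, 149), Pow(1639, Rational(1, 2))), 12727), -1)), -10190) = Add(Mul(4925, Pow(Add(12727, Mul(Rational(7, 149), Pow(1639, Rational(1, 2)))), -1)), -10190) = Add(-10190, Mul(4925, Pow(Add(12727, Mul(Rational(7, 149), Pow(1639, Rational(1, 2)))), -1)))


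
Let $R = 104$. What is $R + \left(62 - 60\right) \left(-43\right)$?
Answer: $18$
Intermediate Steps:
$R + \left(62 - 60\right) \left(-43\right) = 104 + \left(62 - 60\right) \left(-43\right) = 104 + 2 \left(-43\right) = 104 - 86 = 18$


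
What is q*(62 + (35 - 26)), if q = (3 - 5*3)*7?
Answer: -5964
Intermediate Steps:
q = -84 (q = (3 - 15)*7 = -12*7 = -84)
q*(62 + (35 - 26)) = -84*(62 + (35 - 26)) = -84*(62 + 9) = -84*71 = -5964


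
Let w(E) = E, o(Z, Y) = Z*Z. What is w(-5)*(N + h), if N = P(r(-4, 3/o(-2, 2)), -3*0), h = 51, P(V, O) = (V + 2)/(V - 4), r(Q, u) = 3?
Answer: -230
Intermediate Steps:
o(Z, Y) = Z**2
P(V, O) = (2 + V)/(-4 + V)
N = -5 (N = (2 + 3)/(-4 + 3) = 5/(-1) = -1*5 = -5)
w(-5)*(N + h) = -5*(-5 + 51) = -5*46 = -230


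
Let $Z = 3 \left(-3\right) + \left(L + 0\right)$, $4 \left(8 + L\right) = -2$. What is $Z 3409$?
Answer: $- \frac{119315}{2} \approx -59658.0$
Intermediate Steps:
$L = - \frac{17}{2}$ ($L = -8 + \frac{1}{4} \left(-2\right) = -8 - \frac{1}{2} = - \frac{17}{2} \approx -8.5$)
$Z = - \frac{35}{2}$ ($Z = 3 \left(-3\right) + \left(- \frac{17}{2} + 0\right) = -9 - \frac{17}{2} = - \frac{35}{2} \approx -17.5$)
$Z 3409 = \left(- \frac{35}{2}\right) 3409 = - \frac{119315}{2}$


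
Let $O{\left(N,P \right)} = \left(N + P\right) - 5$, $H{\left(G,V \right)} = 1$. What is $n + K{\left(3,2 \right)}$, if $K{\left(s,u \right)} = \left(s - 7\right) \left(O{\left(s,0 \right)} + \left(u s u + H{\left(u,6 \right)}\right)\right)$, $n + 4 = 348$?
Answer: $300$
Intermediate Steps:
$n = 344$ ($n = -4 + 348 = 344$)
$O{\left(N,P \right)} = -5 + N + P$
$K{\left(s,u \right)} = \left(-7 + s\right) \left(-4 + s + s u^{2}\right)$ ($K{\left(s,u \right)} = \left(s - 7\right) \left(\left(-5 + s + 0\right) + \left(u s u + 1\right)\right) = \left(-7 + s\right) \left(\left(-5 + s\right) + \left(s u u + 1\right)\right) = \left(-7 + s\right) \left(\left(-5 + s\right) + \left(s u^{2} + 1\right)\right) = \left(-7 + s\right) \left(\left(-5 + s\right) + \left(1 + s u^{2}\right)\right) = \left(-7 + s\right) \left(-4 + s + s u^{2}\right)$)
$n + K{\left(3,2 \right)} = 344 + \left(28 + 3^{2} - 33 + 3^{2} \cdot 2^{2} - 21 \cdot 2^{2}\right) = 344 + \left(28 + 9 - 33 + 9 \cdot 4 - 21 \cdot 4\right) = 344 + \left(28 + 9 - 33 + 36 - 84\right) = 344 - 44 = 300$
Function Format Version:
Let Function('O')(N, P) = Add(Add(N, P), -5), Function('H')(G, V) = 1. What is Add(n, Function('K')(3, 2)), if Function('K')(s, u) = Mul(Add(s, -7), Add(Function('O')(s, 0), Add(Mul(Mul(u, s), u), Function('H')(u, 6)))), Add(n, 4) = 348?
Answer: 300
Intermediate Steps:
n = 344 (n = Add(-4, 348) = 344)
Function('O')(N, P) = Add(-5, N, P)
Function('K')(s, u) = Mul(Add(-7, s), Add(-4, s, Mul(s, Pow(u, 2)))) (Function('K')(s, u) = Mul(Add(s, -7), Add(Add(-5, s, 0), Add(Mul(Mul(u, s), u), 1))) = Mul(Add(-7, s), Add(Add(-5, s), Add(Mul(Mul(s, u), u), 1))) = Mul(Add(-7, s), Add(Add(-5, s), Add(Mul(s, Pow(u, 2)), 1))) = Mul(Add(-7, s), Add(Add(-5, s), Add(1, Mul(s, Pow(u, 2))))) = Mul(Add(-7, s), Add(-4, s, Mul(s, Pow(u, 2)))))
Add(n, Function('K')(3, 2)) = Add(344, Add(28, Pow(3, 2), Mul(-11, 3), Mul(Pow(3, 2), Pow(2, 2)), Mul(-7, 3, Pow(2, 2)))) = Add(344, Add(28, 9, -33, Mul(9, 4), Mul(-7, 3, 4))) = Add(344, Add(28, 9, -33, 36, -84)) = Add(344, -44) = 300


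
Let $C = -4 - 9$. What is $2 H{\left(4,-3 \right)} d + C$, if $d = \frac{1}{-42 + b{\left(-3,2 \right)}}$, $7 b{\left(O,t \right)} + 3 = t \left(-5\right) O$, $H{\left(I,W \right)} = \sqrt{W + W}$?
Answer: $-13 - \frac{14 i \sqrt{6}}{267} \approx -13.0 - 0.12844 i$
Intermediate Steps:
$H{\left(I,W \right)} = \sqrt{2} \sqrt{W}$ ($H{\left(I,W \right)} = \sqrt{2 W} = \sqrt{2} \sqrt{W}$)
$b{\left(O,t \right)} = - \frac{3}{7} - \frac{5 O t}{7}$ ($b{\left(O,t \right)} = - \frac{3}{7} + \frac{t \left(-5\right) O}{7} = - \frac{3}{7} + \frac{- 5 t O}{7} = - \frac{3}{7} + \frac{\left(-5\right) O t}{7} = - \frac{3}{7} - \frac{5 O t}{7}$)
$d = - \frac{7}{267}$ ($d = \frac{1}{-42 - \left(\frac{3}{7} - \frac{30}{7}\right)} = \frac{1}{-42 + \left(- \frac{3}{7} + \frac{30}{7}\right)} = \frac{1}{-42 + \frac{27}{7}} = \frac{1}{- \frac{267}{7}} = - \frac{7}{267} \approx -0.026217$)
$C = -13$ ($C = -4 - 9 = -13$)
$2 H{\left(4,-3 \right)} d + C = 2 \sqrt{2} \sqrt{-3} \left(- \frac{7}{267}\right) - 13 = 2 \sqrt{2} i \sqrt{3} \left(- \frac{7}{267}\right) - 13 = 2 i \sqrt{6} \left(- \frac{7}{267}\right) - 13 = - \frac{14 i \sqrt{6}}{267} - 13 = -13 - \frac{14 i \sqrt{6}}{267}$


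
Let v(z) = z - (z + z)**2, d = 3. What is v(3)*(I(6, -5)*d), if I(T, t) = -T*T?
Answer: 3564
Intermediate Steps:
I(T, t) = -T**2
v(z) = z - 4*z**2 (v(z) = z - (2*z)**2 = z - 4*z**2)
v(3)*(I(6, -5)*d) = (3*(1 - 4*3))*(-1*6**2*3) = (3*(1 - 12))*(-1*36*3) = (3*(-11))*(-36*3) = -33*(-108) = 3564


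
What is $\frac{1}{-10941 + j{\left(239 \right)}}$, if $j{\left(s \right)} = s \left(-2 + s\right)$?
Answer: $\frac{1}{45702} \approx 2.1881 \cdot 10^{-5}$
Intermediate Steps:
$\frac{1}{-10941 + j{\left(239 \right)}} = \frac{1}{-10941 + 239 \left(-2 + 239\right)} = \frac{1}{-10941 + 239 \cdot 237} = \frac{1}{-10941 + 56643} = \frac{1}{45702}$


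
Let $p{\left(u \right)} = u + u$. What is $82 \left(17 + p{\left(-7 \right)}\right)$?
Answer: $246$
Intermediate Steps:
$p{\left(u \right)} = 2 u$
$82 \left(17 + p{\left(-7 \right)}\right) = 82 \left(17 + 2 \left(-7\right)\right) = 82 \left(17 - 14\right) = 82 \cdot 3 = 246$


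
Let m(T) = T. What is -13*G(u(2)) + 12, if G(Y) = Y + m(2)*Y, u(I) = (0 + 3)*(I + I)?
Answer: -456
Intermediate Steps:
u(I) = 6*I (u(I) = 3*(2*I) = 6*I)
G(Y) = 3*Y (G(Y) = Y + 2*Y = 3*Y)
-13*G(u(2)) + 12 = -39*6*2 + 12 = -39*12 + 12 = -13*36 + 12 = -468 + 12 = -456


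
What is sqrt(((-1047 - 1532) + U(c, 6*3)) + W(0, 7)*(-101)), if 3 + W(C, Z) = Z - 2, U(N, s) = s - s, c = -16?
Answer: 3*I*sqrt(309) ≈ 52.735*I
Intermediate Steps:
U(N, s) = 0
W(C, Z) = -5 + Z (W(C, Z) = -3 + (Z - 2) = -3 + (-2 + Z) = -5 + Z)
sqrt(((-1047 - 1532) + U(c, 6*3)) + W(0, 7)*(-101)) = sqrt(((-1047 - 1532) + 0) + (-5 + 7)*(-101)) = sqrt((-2579 + 0) + 2*(-101)) = sqrt(-2579 - 202) = sqrt(-2781) = 3*I*sqrt(309)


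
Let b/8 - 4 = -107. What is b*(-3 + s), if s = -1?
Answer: 3296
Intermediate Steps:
b = -824 (b = 32 + 8*(-107) = 32 - 856 = -824)
b*(-3 + s) = -824*(-3 - 1) = -824*(-4) = 3296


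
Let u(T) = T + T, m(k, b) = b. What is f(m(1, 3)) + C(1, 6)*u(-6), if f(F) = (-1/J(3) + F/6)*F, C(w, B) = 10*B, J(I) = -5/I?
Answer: -7167/10 ≈ -716.70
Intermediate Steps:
u(T) = 2*T
f(F) = F*(3/5 + F/6) (f(F) = (-1/((-5/3)) + F/6)*F = (-1/((-5*1/3)) + F*(1/6))*F = (-1/(-5/3) + F/6)*F = (-1*(-3/5) + F/6)*F = (3/5 + F/6)*F = F*(3/5 + F/6))
f(m(1, 3)) + C(1, 6)*u(-6) = (1/30)*3*(18 + 5*3) + (10*6)*(2*(-6)) = (1/30)*3*(18 + 15) + 60*(-12) = (1/30)*3*33 - 720 = 33/10 - 720 = -7167/10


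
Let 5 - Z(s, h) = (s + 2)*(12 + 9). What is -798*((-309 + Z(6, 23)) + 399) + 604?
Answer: 58858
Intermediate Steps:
Z(s, h) = -37 - 21*s (Z(s, h) = 5 - (s + 2)*(12 + 9) = 5 - (2 + s)*21 = 5 - (42 + 21*s) = 5 + (-42 - 21*s) = -37 - 21*s)
-798*((-309 + Z(6, 23)) + 399) + 604 = -798*((-309 + (-37 - 21*6)) + 399) + 604 = -798*((-309 + (-37 - 126)) + 399) + 604 = -798*((-309 - 163) + 399) + 604 = -798*(-472 + 399) + 604 = -798*(-73) + 604 = 58254 + 604 = 58858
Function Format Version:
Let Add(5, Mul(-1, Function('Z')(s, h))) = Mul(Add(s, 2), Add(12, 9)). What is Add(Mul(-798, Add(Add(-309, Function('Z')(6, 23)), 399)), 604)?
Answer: 58858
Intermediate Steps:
Function('Z')(s, h) = Add(-37, Mul(-21, s)) (Function('Z')(s, h) = Add(5, Mul(-1, Mul(Add(s, 2), Add(12, 9)))) = Add(5, Mul(-1, Mul(Add(2, s), 21))) = Add(5, Mul(-1, Add(42, Mul(21, s)))) = Add(5, Add(-42, Mul(-21, s))) = Add(-37, Mul(-21, s)))
Add(Mul(-798, Add(Add(-309, Function('Z')(6, 23)), 399)), 604) = Add(Mul(-798, Add(Add(-309, Add(-37, Mul(-21, 6))), 399)), 604) = Add(Mul(-798, Add(Add(-309, Add(-37, -126)), 399)), 604) = Add(Mul(-798, Add(Add(-309, -163), 399)), 604) = Add(Mul(-798, Add(-472, 399)), 604) = Add(Mul(-798, -73), 604) = Add(58254, 604) = 58858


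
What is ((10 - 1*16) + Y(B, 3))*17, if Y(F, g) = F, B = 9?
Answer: 51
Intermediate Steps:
((10 - 1*16) + Y(B, 3))*17 = ((10 - 1*16) + 9)*17 = ((10 - 16) + 9)*17 = (-6 + 9)*17 = 3*17 = 51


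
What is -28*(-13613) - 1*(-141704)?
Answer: 522868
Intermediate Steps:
-28*(-13613) - 1*(-141704) = 381164 + 141704 = 522868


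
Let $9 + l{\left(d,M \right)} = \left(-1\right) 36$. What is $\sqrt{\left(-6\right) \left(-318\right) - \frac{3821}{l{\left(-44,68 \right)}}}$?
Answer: $\frac{\sqrt{448405}}{15} \approx 44.642$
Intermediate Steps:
$l{\left(d,M \right)} = -45$ ($l{\left(d,M \right)} = -9 - 36 = -45$)
$\sqrt{\left(-6\right) \left(-318\right) - \frac{3821}{l{\left(-44,68 \right)}}} = \sqrt{\left(-6\right) \left(-318\right) - \frac{3821}{-45}} = \sqrt{1908 - - \frac{3821}{45}} = \sqrt{1908 + \frac{3821}{45}} = \sqrt{\frac{89681}{45}} = \frac{\sqrt{448405}}{15}$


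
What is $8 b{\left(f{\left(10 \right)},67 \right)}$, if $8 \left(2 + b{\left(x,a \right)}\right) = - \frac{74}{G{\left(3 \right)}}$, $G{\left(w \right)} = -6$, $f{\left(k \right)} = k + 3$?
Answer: $- \frac{11}{3} \approx -3.6667$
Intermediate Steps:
$f{\left(k \right)} = 3 + k$
$b{\left(x,a \right)} = - \frac{11}{24}$ ($b{\left(x,a \right)} = -2 + \frac{\left(-74\right) \frac{1}{-6}}{8} = -2 + \frac{\left(-74\right) \left(- \frac{1}{6}\right)}{8} = -2 + \frac{1}{8} \cdot \frac{37}{3} = -2 + \frac{37}{24} = - \frac{11}{24}$)
$8 b{\left(f{\left(10 \right)},67 \right)} = 8 \left(- \frac{11}{24}\right) = - \frac{11}{3}$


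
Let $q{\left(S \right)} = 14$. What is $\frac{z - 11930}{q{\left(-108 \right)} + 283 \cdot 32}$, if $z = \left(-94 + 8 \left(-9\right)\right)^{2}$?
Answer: $\frac{7813}{4535} \approx 1.7228$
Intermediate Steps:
$z = 27556$ ($z = \left(-94 - 72\right)^{2} = \left(-166\right)^{2} = 27556$)
$\frac{z - 11930}{q{\left(-108 \right)} + 283 \cdot 32} = \frac{27556 - 11930}{14 + 283 \cdot 32} = \frac{15626}{14 + 9056} = \frac{15626}{9070} = 15626 \cdot \frac{1}{9070} = \frac{7813}{4535}$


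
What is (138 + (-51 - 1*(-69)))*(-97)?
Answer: -15132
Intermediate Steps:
(138 + (-51 - 1*(-69)))*(-97) = (138 + (-51 + 69))*(-97) = (138 + 18)*(-97) = 156*(-97) = -15132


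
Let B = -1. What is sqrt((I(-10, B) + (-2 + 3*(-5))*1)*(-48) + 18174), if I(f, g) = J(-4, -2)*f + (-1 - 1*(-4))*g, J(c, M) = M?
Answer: sqrt(18174) ≈ 134.81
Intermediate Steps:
I(f, g) = -2*f + 3*g (I(f, g) = -2*f + (-1 - 1*(-4))*g = -2*f + (-1 + 4)*g = -2*f + 3*g)
sqrt((I(-10, B) + (-2 + 3*(-5))*1)*(-48) + 18174) = sqrt(((-2*(-10) + 3*(-1)) + (-2 + 3*(-5))*1)*(-48) + 18174) = sqrt(((20 - 3) + (-2 - 15)*1)*(-48) + 18174) = sqrt((17 - 17*1)*(-48) + 18174) = sqrt((17 - 17)*(-48) + 18174) = sqrt(0*(-48) + 18174) = sqrt(0 + 18174) = sqrt(18174)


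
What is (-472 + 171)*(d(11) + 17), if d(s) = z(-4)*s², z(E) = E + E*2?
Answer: 431935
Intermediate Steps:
z(E) = 3*E (z(E) = E + 2*E = 3*E)
d(s) = -12*s² (d(s) = (3*(-4))*s² = -12*s²)
(-472 + 171)*(d(11) + 17) = (-472 + 171)*(-12*11² + 17) = -301*(-12*121 + 17) = -301*(-1452 + 17) = -301*(-1435) = 431935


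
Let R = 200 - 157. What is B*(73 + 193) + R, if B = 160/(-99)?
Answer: -38303/99 ≈ -386.90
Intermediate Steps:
B = -160/99 (B = 160*(-1/99) = -160/99 ≈ -1.6162)
R = 43
B*(73 + 193) + R = -160*(73 + 193)/99 + 43 = -160/99*266 + 43 = -42560/99 + 43 = -38303/99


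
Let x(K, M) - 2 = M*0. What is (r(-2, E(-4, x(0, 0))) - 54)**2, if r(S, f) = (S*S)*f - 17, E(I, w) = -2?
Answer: 6241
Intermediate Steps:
x(K, M) = 2 (x(K, M) = 2 + M*0 = 2 + 0 = 2)
r(S, f) = -17 + f*S**2 (r(S, f) = S**2*f - 17 = f*S**2 - 17 = -17 + f*S**2)
(r(-2, E(-4, x(0, 0))) - 54)**2 = ((-17 - 2*(-2)**2) - 54)**2 = ((-17 - 2*4) - 54)**2 = ((-17 - 8) - 54)**2 = (-25 - 54)**2 = (-79)**2 = 6241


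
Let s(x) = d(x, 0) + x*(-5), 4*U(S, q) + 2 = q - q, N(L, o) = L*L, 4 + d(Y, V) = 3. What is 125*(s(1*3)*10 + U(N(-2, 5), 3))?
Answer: -40125/2 ≈ -20063.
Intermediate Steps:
d(Y, V) = -1 (d(Y, V) = -4 + 3 = -1)
N(L, o) = L²
U(S, q) = -½ (U(S, q) = -½ + (q - q)/4 = -½ + (¼)*0 = -½ + 0 = -½)
s(x) = -1 - 5*x (s(x) = -1 + x*(-5) = -1 - 5*x)
125*(s(1*3)*10 + U(N(-2, 5), 3)) = 125*((-1 - 5*3)*10 - ½) = 125*((-1 - 15)*10 - ½) = 125*(-16*10 - ½) = 125*(-160 - ½) = 125*(-321/2) = -40125/2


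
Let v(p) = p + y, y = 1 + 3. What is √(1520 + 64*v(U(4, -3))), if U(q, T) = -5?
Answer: 4*√91 ≈ 38.158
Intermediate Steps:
y = 4
v(p) = 4 + p (v(p) = p + 4 = 4 + p)
√(1520 + 64*v(U(4, -3))) = √(1520 + 64*(4 - 5)) = √(1520 + 64*(-1)) = √(1520 - 64) = √1456 = 4*√91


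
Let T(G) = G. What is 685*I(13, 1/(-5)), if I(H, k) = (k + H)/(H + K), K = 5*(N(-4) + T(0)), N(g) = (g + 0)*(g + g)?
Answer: 8768/173 ≈ 50.682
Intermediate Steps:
N(g) = 2*g**2 (N(g) = g*(2*g) = 2*g**2)
K = 160 (K = 5*(2*(-4)**2 + 0) = 5*(2*16 + 0) = 5*(32 + 0) = 5*32 = 160)
I(H, k) = (H + k)/(160 + H) (I(H, k) = (k + H)/(H + 160) = (H + k)/(160 + H))
685*I(13, 1/(-5)) = 685*((13 + 1/(-5))/(160 + 13)) = 685*((13 - 1/5)/173) = 685*((1/173)*(64/5)) = 685*(64/865) = 8768/173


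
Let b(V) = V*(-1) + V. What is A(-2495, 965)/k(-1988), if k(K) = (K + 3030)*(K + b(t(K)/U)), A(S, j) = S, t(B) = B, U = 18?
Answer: 2495/2071496 ≈ 0.0012044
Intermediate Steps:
b(V) = 0 (b(V) = -V + V = 0)
k(K) = K*(3030 + K) (k(K) = (K + 3030)*(K + 0) = (3030 + K)*K = K*(3030 + K))
A(-2495, 965)/k(-1988) = -2495*(-1/(1988*(3030 - 1988))) = -2495/((-1988*1042)) = -2495/(-2071496) = -2495*(-1/2071496) = 2495/2071496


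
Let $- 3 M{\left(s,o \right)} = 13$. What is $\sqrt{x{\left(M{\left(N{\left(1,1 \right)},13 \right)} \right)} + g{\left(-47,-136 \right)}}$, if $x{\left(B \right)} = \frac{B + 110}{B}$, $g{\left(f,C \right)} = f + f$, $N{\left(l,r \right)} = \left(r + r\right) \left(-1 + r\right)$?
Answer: $\frac{9 i \sqrt{247}}{13} \approx 10.88 i$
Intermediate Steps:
$N{\left(l,r \right)} = 2 r \left(-1 + r\right)$
$g{\left(f,C \right)} = 2 f$
$M{\left(s,o \right)} = - \frac{13}{3}$ ($M{\left(s,o \right)} = \left(- \frac{1}{3}\right) 13 = - \frac{13}{3}$)
$x{\left(B \right)} = \frac{110 + B}{B}$
$\sqrt{x{\left(M{\left(N{\left(1,1 \right)},13 \right)} \right)} + g{\left(-47,-136 \right)}} = \sqrt{\frac{110 - \frac{13}{3}}{- \frac{13}{3}} + 2 \left(-47\right)} = \sqrt{\left(- \frac{3}{13}\right) \frac{317}{3} - 94} = \sqrt{- \frac{317}{13} - 94} = \sqrt{- \frac{1539}{13}} = \frac{9 i \sqrt{247}}{13}$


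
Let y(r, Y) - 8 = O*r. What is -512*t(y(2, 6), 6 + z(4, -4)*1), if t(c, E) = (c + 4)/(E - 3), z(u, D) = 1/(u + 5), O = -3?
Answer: -6912/7 ≈ -987.43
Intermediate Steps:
y(r, Y) = 8 - 3*r
z(u, D) = 1/(5 + u)
t(c, E) = (4 + c)/(-3 + E)
-512*t(y(2, 6), 6 + z(4, -4)*1) = -512*(4 + (8 - 3*2))/(-3 + (6 + 1/(5 + 4))) = -512*(4 + (8 - 6))/(-3 + (6 + 1/9)) = -512*(4 + 2)/(-3 + (6 + (1/9)*1)) = -512*6/(-3 + (6 + 1/9)) = -512*6/(-3 + 55/9) = -512*6/28/9 = -1152*6/7 = -512*27/14 = -6912/7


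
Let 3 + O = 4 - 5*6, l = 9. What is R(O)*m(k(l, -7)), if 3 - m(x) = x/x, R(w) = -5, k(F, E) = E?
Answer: -10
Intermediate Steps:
O = -29 (O = -3 + (4 - 5*6) = -3 + (4 - 30) = -3 - 26 = -29)
m(x) = 2 (m(x) = 3 - x/x = 3 - 1*1 = 3 - 1 = 2)
R(O)*m(k(l, -7)) = -5*2 = -10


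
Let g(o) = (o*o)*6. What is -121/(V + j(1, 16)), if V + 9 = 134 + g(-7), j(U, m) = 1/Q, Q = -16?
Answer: -1936/6703 ≈ -0.28883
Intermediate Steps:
g(o) = 6*o**2 (g(o) = o**2*6 = 6*o**2)
j(U, m) = -1/16 (j(U, m) = 1/(-16) = -1/16)
V = 419 (V = -9 + (134 + 6*(-7)**2) = -9 + (134 + 6*49) = -9 + (134 + 294) = -9 + 428 = 419)
-121/(V + j(1, 16)) = -121/(419 - 1/16) = -121/6703/16 = -121*16/6703 = -1936/6703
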